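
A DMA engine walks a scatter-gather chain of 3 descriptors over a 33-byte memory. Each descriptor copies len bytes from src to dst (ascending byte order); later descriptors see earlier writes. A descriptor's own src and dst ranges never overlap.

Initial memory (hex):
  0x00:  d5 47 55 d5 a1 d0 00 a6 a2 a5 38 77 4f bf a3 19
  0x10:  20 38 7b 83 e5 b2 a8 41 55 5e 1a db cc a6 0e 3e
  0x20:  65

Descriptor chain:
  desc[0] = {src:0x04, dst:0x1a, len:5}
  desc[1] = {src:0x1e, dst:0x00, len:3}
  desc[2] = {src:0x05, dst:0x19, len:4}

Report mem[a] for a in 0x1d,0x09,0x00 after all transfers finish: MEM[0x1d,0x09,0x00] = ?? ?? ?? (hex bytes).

MEM[0x1d,0x09,0x00] = a6 a5 a2

#0 dst[0x1a+5] := {0xa1,0xd0,0x00,0xa6,0xa2}
#1 dst[0x00+3] := {0xa2,0x3e,0x65}
#2 dst[0x19+4] := {0xd0,0x00,0xa6,0xa2}
query mem[0x1d]=0xa6, mem[0x09]=0xa5, mem[0x00]=0xa2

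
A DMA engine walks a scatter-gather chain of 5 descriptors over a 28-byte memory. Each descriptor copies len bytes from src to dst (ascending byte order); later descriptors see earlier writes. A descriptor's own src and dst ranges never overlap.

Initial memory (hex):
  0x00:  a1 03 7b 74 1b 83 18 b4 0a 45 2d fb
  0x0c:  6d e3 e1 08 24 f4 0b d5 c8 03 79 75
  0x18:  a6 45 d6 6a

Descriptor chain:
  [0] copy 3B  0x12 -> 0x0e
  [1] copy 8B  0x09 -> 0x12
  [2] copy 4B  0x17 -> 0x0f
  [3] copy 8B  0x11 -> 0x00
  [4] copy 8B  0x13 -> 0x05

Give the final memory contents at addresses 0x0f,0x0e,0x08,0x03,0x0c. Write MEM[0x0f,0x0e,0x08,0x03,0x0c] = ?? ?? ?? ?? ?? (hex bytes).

D0: mem[0x0e..0x10] <- [0b d5 c8]
D1: mem[0x12..0x19] <- [45 2d fb 6d e3 0b d5 c8]
D2: mem[0x0f..0x12] <- [0b d5 c8 d6]
D3: mem[0x00..0x07] <- [c8 d6 2d fb 6d e3 0b d5]
D4: mem[0x05..0x0c] <- [2d fb 6d e3 0b d5 c8 d6]
query mem[0x0f]=0x0b, mem[0x0e]=0x0b, mem[0x08]=0xe3, mem[0x03]=0xfb, mem[0x0c]=0xd6

MEM[0x0f,0x0e,0x08,0x03,0x0c] = 0b 0b e3 fb d6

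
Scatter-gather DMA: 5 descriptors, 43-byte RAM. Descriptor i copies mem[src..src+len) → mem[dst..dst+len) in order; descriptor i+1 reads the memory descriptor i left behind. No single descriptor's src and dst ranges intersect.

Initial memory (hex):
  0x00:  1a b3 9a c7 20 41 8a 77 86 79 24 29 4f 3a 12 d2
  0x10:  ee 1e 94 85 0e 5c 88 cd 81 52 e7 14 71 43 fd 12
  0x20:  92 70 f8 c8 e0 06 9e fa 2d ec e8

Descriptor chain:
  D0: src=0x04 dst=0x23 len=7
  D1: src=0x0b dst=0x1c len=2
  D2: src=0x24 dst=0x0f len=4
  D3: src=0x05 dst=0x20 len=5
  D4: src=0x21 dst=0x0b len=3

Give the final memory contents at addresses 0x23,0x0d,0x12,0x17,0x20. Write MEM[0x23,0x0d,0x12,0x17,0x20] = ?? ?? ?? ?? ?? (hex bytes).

  after D0: wrote 7B at 0x23 = 20418a77867924
  after D1: wrote 2B at 0x1c = 294f
  after D2: wrote 4B at 0x0f = 418a7786
  after D3: wrote 5B at 0x20 = 418a778679
  after D4: wrote 3B at 0x0b = 8a7786
query mem[0x23]=0x86, mem[0x0d]=0x86, mem[0x12]=0x86, mem[0x17]=0xcd, mem[0x20]=0x41

MEM[0x23,0x0d,0x12,0x17,0x20] = 86 86 86 cd 41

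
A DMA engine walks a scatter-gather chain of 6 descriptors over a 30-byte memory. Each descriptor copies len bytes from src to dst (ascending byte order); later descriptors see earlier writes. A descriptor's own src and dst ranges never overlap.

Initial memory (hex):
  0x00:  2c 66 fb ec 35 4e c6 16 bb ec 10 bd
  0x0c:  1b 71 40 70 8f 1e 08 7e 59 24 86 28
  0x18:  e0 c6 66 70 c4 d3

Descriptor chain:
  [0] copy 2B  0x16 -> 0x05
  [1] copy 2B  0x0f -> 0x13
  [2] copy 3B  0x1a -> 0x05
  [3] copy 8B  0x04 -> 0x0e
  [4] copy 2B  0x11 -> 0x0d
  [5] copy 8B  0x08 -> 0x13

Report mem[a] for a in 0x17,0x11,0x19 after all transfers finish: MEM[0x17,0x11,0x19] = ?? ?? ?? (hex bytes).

MEM[0x17,0x11,0x19] = 1b c4 bb

#0 dst[0x05+2] := {0x86,0x28}
#1 dst[0x13+2] := {0x70,0x8f}
#2 dst[0x05+3] := {0x66,0x70,0xc4}
#3 dst[0x0e+8] := {0x35,0x66,0x70,0xc4,0xbb,0xec,0x10,0xbd}
#4 dst[0x0d+2] := {0xc4,0xbb}
#5 dst[0x13+8] := {0xbb,0xec,0x10,0xbd,0x1b,0xc4,0xbb,0x66}
query mem[0x17]=0x1b, mem[0x11]=0xc4, mem[0x19]=0xbb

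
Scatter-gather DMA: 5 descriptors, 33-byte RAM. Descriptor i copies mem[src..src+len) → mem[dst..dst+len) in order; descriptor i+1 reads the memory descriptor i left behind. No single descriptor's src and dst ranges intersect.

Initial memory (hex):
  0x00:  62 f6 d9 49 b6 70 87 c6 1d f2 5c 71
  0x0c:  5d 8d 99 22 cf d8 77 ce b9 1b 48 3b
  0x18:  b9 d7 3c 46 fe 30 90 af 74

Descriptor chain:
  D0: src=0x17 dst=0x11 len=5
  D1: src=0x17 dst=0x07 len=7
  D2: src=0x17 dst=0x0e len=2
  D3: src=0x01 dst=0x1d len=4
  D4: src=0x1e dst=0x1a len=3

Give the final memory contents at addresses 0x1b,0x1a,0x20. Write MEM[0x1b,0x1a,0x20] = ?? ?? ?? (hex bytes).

D0: mem[0x11..0x15] <- [3b b9 d7 3c 46]
D1: mem[0x07..0x0d] <- [3b b9 d7 3c 46 fe 30]
D2: mem[0x0e..0x0f] <- [3b b9]
D3: mem[0x1d..0x20] <- [f6 d9 49 b6]
D4: mem[0x1a..0x1c] <- [d9 49 b6]
query mem[0x1b]=0x49, mem[0x1a]=0xd9, mem[0x20]=0xb6

MEM[0x1b,0x1a,0x20] = 49 d9 b6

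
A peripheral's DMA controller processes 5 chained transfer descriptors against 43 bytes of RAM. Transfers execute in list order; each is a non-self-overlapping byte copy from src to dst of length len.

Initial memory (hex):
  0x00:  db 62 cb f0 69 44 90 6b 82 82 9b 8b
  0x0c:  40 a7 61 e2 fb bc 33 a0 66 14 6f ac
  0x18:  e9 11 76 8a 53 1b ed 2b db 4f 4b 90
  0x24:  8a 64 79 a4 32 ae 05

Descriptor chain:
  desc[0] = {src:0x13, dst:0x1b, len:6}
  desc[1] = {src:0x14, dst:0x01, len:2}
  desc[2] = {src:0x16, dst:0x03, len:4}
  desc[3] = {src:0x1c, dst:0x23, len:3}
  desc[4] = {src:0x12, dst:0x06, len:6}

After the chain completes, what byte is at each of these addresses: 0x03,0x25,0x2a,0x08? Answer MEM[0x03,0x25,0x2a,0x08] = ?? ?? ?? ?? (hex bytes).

MEM[0x03,0x25,0x2a,0x08] = 6f 6f 05 66

D0: mem[0x1b..0x20] <- [a0 66 14 6f ac e9]
D1: mem[0x01..0x02] <- [66 14]
D2: mem[0x03..0x06] <- [6f ac e9 11]
D3: mem[0x23..0x25] <- [66 14 6f]
D4: mem[0x06..0x0b] <- [33 a0 66 14 6f ac]
query mem[0x03]=0x6f, mem[0x25]=0x6f, mem[0x2a]=0x05, mem[0x08]=0x66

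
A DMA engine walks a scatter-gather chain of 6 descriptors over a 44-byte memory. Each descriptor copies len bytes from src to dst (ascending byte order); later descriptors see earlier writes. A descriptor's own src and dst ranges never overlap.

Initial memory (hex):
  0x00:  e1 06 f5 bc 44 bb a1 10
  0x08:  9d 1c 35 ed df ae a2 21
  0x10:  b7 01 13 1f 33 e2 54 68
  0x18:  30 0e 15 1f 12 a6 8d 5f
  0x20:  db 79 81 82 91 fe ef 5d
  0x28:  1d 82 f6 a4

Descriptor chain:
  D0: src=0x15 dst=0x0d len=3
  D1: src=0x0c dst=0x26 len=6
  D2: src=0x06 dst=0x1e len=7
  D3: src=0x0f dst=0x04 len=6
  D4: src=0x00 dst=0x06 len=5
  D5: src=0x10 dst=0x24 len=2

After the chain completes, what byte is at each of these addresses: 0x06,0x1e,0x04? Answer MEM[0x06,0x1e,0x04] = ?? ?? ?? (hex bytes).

  after D0: wrote 3B at 0x0d = e25468
  after D1: wrote 6B at 0x26 = dfe25468b701
  after D2: wrote 7B at 0x1e = a1109d1c35eddf
  after D3: wrote 6B at 0x04 = 68b701131f33
  after D4: wrote 5B at 0x06 = e106f5bc68
  after D5: wrote 2B at 0x24 = b701
query mem[0x06]=0xe1, mem[0x1e]=0xa1, mem[0x04]=0x68

MEM[0x06,0x1e,0x04] = e1 a1 68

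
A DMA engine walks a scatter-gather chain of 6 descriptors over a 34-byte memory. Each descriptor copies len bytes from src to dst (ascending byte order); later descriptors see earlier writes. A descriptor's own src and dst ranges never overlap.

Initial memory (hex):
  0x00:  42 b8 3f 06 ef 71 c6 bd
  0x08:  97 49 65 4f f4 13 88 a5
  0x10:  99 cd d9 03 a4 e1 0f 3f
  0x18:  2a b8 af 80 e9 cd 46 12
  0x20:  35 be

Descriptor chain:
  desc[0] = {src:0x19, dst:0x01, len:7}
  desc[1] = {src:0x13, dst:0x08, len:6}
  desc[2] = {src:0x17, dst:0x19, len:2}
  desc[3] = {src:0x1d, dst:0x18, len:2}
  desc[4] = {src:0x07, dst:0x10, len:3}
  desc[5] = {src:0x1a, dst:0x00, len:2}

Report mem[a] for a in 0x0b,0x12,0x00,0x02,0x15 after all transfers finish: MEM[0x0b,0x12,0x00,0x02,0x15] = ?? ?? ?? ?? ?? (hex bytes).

MEM[0x0b,0x12,0x00,0x02,0x15] = 0f a4 2a af e1

#0 dst[0x01+7] := {0xb8,0xaf,0x80,0xe9,0xcd,0x46,0x12}
#1 dst[0x08+6] := {0x03,0xa4,0xe1,0x0f,0x3f,0x2a}
#2 dst[0x19+2] := {0x3f,0x2a}
#3 dst[0x18+2] := {0xcd,0x46}
#4 dst[0x10+3] := {0x12,0x03,0xa4}
#5 dst[0x00+2] := {0x2a,0x80}
query mem[0x0b]=0x0f, mem[0x12]=0xa4, mem[0x00]=0x2a, mem[0x02]=0xaf, mem[0x15]=0xe1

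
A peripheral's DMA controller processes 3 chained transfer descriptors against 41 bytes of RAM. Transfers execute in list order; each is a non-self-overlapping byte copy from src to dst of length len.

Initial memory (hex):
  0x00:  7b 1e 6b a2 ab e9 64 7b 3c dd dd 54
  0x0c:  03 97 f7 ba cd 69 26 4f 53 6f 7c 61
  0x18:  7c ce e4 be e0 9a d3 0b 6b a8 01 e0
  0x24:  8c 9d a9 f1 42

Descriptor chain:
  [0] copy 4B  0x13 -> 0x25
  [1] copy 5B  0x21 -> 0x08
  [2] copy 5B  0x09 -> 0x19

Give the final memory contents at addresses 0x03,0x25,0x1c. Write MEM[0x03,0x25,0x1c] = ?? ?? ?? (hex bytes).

MEM[0x03,0x25,0x1c] = a2 4f 4f

D0: mem[0x25..0x28] <- [4f 53 6f 7c]
D1: mem[0x08..0x0c] <- [a8 01 e0 8c 4f]
D2: mem[0x19..0x1d] <- [01 e0 8c 4f 97]
query mem[0x03]=0xa2, mem[0x25]=0x4f, mem[0x1c]=0x4f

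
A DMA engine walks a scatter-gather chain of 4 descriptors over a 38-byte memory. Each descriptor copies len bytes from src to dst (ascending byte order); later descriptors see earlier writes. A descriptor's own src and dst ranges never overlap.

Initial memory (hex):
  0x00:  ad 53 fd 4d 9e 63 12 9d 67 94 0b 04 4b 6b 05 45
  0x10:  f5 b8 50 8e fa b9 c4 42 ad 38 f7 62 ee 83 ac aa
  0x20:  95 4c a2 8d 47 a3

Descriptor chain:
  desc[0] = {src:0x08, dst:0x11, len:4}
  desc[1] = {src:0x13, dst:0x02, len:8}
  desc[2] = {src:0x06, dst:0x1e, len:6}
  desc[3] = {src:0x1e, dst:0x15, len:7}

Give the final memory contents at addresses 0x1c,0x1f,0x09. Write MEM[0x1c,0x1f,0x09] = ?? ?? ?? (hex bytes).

[0] 0x08->0x11 len=4 : 67 94 0b 04
[1] 0x13->0x02 len=8 : 0b 04 b9 c4 42 ad 38 f7
[2] 0x06->0x1e len=6 : 42 ad 38 f7 0b 04
[3] 0x1e->0x15 len=7 : 42 ad 38 f7 0b 04 47
query mem[0x1c]=0xee, mem[0x1f]=0xad, mem[0x09]=0xf7

MEM[0x1c,0x1f,0x09] = ee ad f7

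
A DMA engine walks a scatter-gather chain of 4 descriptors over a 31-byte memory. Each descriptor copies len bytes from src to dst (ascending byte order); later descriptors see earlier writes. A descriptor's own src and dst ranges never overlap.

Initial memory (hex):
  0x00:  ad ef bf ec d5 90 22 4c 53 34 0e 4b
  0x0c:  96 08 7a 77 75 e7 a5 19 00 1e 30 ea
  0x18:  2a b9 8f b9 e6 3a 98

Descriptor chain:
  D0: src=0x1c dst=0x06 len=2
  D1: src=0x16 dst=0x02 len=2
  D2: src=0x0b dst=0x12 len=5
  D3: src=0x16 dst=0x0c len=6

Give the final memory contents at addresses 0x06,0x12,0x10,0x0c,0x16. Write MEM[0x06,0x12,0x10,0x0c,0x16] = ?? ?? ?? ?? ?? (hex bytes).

MEM[0x06,0x12,0x10,0x0c,0x16] = e6 4b 8f 77 77

D0: mem[0x06..0x07] <- [e6 3a]
D1: mem[0x02..0x03] <- [30 ea]
D2: mem[0x12..0x16] <- [4b 96 08 7a 77]
D3: mem[0x0c..0x11] <- [77 ea 2a b9 8f b9]
query mem[0x06]=0xe6, mem[0x12]=0x4b, mem[0x10]=0x8f, mem[0x0c]=0x77, mem[0x16]=0x77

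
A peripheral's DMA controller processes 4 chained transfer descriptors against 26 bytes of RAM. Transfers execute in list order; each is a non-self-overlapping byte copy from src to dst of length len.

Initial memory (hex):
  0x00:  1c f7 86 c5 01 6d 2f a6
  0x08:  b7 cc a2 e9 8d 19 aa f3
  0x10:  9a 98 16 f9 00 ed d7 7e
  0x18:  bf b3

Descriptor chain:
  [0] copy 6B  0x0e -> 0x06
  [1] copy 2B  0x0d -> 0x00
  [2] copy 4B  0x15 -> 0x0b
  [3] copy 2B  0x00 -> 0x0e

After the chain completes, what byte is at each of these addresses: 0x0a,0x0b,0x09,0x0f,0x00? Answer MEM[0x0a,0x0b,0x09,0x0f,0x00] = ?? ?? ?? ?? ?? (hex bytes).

MEM[0x0a,0x0b,0x09,0x0f,0x00] = 16 ed 98 aa 19

D0: mem[0x06..0x0b] <- [aa f3 9a 98 16 f9]
D1: mem[0x00..0x01] <- [19 aa]
D2: mem[0x0b..0x0e] <- [ed d7 7e bf]
D3: mem[0x0e..0x0f] <- [19 aa]
query mem[0x0a]=0x16, mem[0x0b]=0xed, mem[0x09]=0x98, mem[0x0f]=0xaa, mem[0x00]=0x19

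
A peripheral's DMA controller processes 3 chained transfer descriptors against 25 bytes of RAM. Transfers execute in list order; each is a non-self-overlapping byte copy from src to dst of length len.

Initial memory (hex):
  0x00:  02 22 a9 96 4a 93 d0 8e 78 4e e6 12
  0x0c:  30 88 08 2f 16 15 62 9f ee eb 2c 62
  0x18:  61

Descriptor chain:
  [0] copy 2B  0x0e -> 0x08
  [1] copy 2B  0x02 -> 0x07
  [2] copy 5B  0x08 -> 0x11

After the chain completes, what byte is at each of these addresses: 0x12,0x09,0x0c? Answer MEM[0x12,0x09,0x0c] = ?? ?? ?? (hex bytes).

#0 dst[0x08+2] := {0x08,0x2f}
#1 dst[0x07+2] := {0xa9,0x96}
#2 dst[0x11+5] := {0x96,0x2f,0xe6,0x12,0x30}
query mem[0x12]=0x2f, mem[0x09]=0x2f, mem[0x0c]=0x30

MEM[0x12,0x09,0x0c] = 2f 2f 30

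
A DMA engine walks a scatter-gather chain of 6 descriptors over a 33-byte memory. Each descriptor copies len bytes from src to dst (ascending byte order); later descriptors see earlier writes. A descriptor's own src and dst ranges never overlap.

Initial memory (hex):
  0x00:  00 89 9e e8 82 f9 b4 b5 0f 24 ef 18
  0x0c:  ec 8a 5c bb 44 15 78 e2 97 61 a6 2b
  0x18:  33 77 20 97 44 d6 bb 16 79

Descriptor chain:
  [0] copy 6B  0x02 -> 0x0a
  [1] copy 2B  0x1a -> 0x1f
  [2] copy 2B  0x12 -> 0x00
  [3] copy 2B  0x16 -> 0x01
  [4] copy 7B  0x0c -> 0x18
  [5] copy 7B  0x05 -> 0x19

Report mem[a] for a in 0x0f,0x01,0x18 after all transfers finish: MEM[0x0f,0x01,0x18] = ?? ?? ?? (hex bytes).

MEM[0x0f,0x01,0x18] = b5 a6 82

#0 dst[0x0a+6] := {0x9e,0xe8,0x82,0xf9,0xb4,0xb5}
#1 dst[0x1f+2] := {0x20,0x97}
#2 dst[0x00+2] := {0x78,0xe2}
#3 dst[0x01+2] := {0xa6,0x2b}
#4 dst[0x18+7] := {0x82,0xf9,0xb4,0xb5,0x44,0x15,0x78}
#5 dst[0x19+7] := {0xf9,0xb4,0xb5,0x0f,0x24,0x9e,0xe8}
query mem[0x0f]=0xb5, mem[0x01]=0xa6, mem[0x18]=0x82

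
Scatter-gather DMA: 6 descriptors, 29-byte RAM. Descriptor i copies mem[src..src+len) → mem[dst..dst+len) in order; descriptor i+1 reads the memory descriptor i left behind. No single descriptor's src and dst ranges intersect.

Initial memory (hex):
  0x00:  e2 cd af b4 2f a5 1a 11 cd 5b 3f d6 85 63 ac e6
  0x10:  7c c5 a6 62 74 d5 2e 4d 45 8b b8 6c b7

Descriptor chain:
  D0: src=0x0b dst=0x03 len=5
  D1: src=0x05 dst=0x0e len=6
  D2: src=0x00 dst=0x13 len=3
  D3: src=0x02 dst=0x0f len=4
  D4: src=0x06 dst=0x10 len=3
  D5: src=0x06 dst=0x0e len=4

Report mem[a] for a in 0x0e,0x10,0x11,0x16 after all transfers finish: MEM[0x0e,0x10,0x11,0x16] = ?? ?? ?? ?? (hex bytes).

#0 dst[0x03+5] := {0xd6,0x85,0x63,0xac,0xe6}
#1 dst[0x0e+6] := {0x63,0xac,0xe6,0xcd,0x5b,0x3f}
#2 dst[0x13+3] := {0xe2,0xcd,0xaf}
#3 dst[0x0f+4] := {0xaf,0xd6,0x85,0x63}
#4 dst[0x10+3] := {0xac,0xe6,0xcd}
#5 dst[0x0e+4] := {0xac,0xe6,0xcd,0x5b}
query mem[0x0e]=0xac, mem[0x10]=0xcd, mem[0x11]=0x5b, mem[0x16]=0x2e

MEM[0x0e,0x10,0x11,0x16] = ac cd 5b 2e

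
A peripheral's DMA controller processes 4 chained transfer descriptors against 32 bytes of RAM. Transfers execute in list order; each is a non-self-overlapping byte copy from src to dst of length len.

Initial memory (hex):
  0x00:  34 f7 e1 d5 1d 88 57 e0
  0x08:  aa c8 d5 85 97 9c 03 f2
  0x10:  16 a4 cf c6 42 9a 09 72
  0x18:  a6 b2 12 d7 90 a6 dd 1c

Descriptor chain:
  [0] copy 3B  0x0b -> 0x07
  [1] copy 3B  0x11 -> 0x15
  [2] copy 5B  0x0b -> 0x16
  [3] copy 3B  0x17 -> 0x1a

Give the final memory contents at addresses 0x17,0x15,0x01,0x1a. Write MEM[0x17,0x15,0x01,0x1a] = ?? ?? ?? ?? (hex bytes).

MEM[0x17,0x15,0x01,0x1a] = 97 a4 f7 97

D0: mem[0x07..0x09] <- [85 97 9c]
D1: mem[0x15..0x17] <- [a4 cf c6]
D2: mem[0x16..0x1a] <- [85 97 9c 03 f2]
D3: mem[0x1a..0x1c] <- [97 9c 03]
query mem[0x17]=0x97, mem[0x15]=0xa4, mem[0x01]=0xf7, mem[0x1a]=0x97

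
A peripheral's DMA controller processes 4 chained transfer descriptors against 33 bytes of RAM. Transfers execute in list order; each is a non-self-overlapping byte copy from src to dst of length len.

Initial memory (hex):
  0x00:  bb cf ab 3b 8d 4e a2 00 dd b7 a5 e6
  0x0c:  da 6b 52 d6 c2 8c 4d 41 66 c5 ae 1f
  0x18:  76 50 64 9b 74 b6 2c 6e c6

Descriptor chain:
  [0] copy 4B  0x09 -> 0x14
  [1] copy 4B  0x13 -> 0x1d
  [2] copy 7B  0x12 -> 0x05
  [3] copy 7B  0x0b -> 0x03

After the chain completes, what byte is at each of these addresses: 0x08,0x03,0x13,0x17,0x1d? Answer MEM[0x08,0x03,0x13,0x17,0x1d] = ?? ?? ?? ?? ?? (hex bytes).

MEM[0x08,0x03,0x13,0x17,0x1d] = c2 76 41 da 41

[0] 0x09->0x14 len=4 : b7 a5 e6 da
[1] 0x13->0x1d len=4 : 41 b7 a5 e6
[2] 0x12->0x05 len=7 : 4d 41 b7 a5 e6 da 76
[3] 0x0b->0x03 len=7 : 76 da 6b 52 d6 c2 8c
query mem[0x08]=0xc2, mem[0x03]=0x76, mem[0x13]=0x41, mem[0x17]=0xda, mem[0x1d]=0x41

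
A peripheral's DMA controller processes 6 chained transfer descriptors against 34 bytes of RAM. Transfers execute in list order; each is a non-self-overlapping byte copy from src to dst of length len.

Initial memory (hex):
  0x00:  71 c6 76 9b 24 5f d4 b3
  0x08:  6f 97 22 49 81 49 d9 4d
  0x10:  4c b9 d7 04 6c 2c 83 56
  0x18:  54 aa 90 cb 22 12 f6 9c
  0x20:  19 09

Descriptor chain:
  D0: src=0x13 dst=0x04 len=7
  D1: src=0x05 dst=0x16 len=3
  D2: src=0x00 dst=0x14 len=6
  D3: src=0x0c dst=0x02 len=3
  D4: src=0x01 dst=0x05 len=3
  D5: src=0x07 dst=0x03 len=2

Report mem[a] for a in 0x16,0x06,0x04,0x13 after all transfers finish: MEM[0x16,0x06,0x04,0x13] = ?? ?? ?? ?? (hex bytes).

#0 dst[0x04+7] := {0x04,0x6c,0x2c,0x83,0x56,0x54,0xaa}
#1 dst[0x16+3] := {0x6c,0x2c,0x83}
#2 dst[0x14+6] := {0x71,0xc6,0x76,0x9b,0x04,0x6c}
#3 dst[0x02+3] := {0x81,0x49,0xd9}
#4 dst[0x05+3] := {0xc6,0x81,0x49}
#5 dst[0x03+2] := {0x49,0x56}
query mem[0x16]=0x76, mem[0x06]=0x81, mem[0x04]=0x56, mem[0x13]=0x04

MEM[0x16,0x06,0x04,0x13] = 76 81 56 04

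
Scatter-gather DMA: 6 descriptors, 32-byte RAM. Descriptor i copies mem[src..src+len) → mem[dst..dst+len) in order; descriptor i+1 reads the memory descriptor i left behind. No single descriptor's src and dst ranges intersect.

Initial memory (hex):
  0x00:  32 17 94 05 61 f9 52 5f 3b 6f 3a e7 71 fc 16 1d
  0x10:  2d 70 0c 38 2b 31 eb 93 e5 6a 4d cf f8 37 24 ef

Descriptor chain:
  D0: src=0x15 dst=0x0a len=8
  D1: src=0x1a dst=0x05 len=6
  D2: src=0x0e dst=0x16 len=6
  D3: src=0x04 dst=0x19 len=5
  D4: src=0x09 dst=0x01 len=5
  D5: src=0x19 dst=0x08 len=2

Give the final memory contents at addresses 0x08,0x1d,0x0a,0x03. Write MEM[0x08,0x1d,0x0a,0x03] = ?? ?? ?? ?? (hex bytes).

#0 dst[0x0a+8] := {0x31,0xeb,0x93,0xe5,0x6a,0x4d,0xcf,0xf8}
#1 dst[0x05+6] := {0x4d,0xcf,0xf8,0x37,0x24,0xef}
#2 dst[0x16+6] := {0x6a,0x4d,0xcf,0xf8,0x0c,0x38}
#3 dst[0x19+5] := {0x61,0x4d,0xcf,0xf8,0x37}
#4 dst[0x01+5] := {0x24,0xef,0xeb,0x93,0xe5}
#5 dst[0x08+2] := {0x61,0x4d}
query mem[0x08]=0x61, mem[0x1d]=0x37, mem[0x0a]=0xef, mem[0x03]=0xeb

MEM[0x08,0x1d,0x0a,0x03] = 61 37 ef eb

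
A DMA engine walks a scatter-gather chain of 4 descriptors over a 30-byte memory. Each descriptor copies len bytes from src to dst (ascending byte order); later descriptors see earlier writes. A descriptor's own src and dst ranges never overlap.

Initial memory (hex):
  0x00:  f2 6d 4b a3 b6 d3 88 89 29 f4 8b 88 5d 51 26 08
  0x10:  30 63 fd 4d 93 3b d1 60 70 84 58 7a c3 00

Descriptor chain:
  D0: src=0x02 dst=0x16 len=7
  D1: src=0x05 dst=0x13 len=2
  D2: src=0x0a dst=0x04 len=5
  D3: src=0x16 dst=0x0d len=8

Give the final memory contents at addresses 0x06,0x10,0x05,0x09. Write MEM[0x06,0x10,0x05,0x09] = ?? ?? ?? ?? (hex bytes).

[0] 0x02->0x16 len=7 : 4b a3 b6 d3 88 89 29
[1] 0x05->0x13 len=2 : d3 88
[2] 0x0a->0x04 len=5 : 8b 88 5d 51 26
[3] 0x16->0x0d len=8 : 4b a3 b6 d3 88 89 29 00
query mem[0x06]=0x5d, mem[0x10]=0xd3, mem[0x05]=0x88, mem[0x09]=0xf4

MEM[0x06,0x10,0x05,0x09] = 5d d3 88 f4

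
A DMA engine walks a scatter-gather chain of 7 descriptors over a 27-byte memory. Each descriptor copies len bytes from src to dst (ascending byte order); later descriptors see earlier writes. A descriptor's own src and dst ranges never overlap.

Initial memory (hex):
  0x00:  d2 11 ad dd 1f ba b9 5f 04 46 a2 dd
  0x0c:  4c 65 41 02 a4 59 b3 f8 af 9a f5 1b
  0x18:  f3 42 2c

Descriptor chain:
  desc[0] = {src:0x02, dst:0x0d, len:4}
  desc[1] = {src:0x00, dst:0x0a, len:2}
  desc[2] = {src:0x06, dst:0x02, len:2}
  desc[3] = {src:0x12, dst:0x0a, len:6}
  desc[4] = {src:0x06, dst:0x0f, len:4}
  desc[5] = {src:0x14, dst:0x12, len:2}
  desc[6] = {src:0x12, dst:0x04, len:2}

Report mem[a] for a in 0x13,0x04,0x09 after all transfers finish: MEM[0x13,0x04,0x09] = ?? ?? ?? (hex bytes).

MEM[0x13,0x04,0x09] = 9a af 46

#0 dst[0x0d+4] := {0xad,0xdd,0x1f,0xba}
#1 dst[0x0a+2] := {0xd2,0x11}
#2 dst[0x02+2] := {0xb9,0x5f}
#3 dst[0x0a+6] := {0xb3,0xf8,0xaf,0x9a,0xf5,0x1b}
#4 dst[0x0f+4] := {0xb9,0x5f,0x04,0x46}
#5 dst[0x12+2] := {0xaf,0x9a}
#6 dst[0x04+2] := {0xaf,0x9a}
query mem[0x13]=0x9a, mem[0x04]=0xaf, mem[0x09]=0x46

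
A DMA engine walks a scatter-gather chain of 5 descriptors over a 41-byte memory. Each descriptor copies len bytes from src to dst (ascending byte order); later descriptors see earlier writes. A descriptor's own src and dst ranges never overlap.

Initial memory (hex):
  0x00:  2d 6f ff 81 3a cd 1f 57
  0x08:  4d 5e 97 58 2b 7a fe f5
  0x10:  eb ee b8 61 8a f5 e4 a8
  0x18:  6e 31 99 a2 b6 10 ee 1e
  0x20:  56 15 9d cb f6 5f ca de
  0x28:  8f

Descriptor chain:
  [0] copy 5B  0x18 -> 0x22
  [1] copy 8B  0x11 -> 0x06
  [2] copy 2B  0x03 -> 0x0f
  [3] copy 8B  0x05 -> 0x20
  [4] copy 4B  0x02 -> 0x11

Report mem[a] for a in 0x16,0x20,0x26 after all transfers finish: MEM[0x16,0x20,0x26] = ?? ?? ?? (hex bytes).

MEM[0x16,0x20,0x26] = e4 cd e4

  after D0: wrote 5B at 0x22 = 6e3199a2b6
  after D1: wrote 8B at 0x06 = eeb8618af5e4a86e
  after D2: wrote 2B at 0x0f = 813a
  after D3: wrote 8B at 0x20 = cdeeb8618af5e4a8
  after D4: wrote 4B at 0x11 = ff813acd
query mem[0x16]=0xe4, mem[0x20]=0xcd, mem[0x26]=0xe4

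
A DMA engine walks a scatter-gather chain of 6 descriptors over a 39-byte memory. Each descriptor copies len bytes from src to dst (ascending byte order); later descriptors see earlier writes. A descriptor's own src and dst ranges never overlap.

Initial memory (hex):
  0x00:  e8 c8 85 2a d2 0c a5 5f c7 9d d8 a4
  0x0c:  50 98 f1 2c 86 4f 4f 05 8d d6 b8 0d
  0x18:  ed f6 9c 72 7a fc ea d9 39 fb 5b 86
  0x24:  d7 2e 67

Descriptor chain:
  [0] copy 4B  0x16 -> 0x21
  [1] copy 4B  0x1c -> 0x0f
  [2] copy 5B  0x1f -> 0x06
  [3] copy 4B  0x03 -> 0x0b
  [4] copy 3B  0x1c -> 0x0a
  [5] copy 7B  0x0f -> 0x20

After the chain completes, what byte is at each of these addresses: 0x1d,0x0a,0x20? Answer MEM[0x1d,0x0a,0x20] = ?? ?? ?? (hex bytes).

[0] 0x16->0x21 len=4 : b8 0d ed f6
[1] 0x1c->0x0f len=4 : 7a fc ea d9
[2] 0x1f->0x06 len=5 : d9 39 b8 0d ed
[3] 0x03->0x0b len=4 : 2a d2 0c d9
[4] 0x1c->0x0a len=3 : 7a fc ea
[5] 0x0f->0x20 len=7 : 7a fc ea d9 05 8d d6
query mem[0x1d]=0xfc, mem[0x0a]=0x7a, mem[0x20]=0x7a

MEM[0x1d,0x0a,0x20] = fc 7a 7a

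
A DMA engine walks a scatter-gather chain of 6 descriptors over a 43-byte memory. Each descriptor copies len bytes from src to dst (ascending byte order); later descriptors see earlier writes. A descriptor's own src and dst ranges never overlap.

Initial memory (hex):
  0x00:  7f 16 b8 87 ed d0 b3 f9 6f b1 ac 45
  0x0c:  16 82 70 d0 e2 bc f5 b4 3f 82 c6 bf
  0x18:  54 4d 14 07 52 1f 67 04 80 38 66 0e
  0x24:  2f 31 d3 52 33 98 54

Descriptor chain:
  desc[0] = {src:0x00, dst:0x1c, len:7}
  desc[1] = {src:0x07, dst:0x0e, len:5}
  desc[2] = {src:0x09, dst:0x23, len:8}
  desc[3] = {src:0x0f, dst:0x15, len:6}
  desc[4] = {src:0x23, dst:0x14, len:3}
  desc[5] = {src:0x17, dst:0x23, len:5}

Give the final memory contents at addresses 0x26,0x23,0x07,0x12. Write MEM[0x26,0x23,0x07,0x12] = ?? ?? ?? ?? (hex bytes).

[0] 0x00->0x1c len=7 : 7f 16 b8 87 ed d0 b3
[1] 0x07->0x0e len=5 : f9 6f b1 ac 45
[2] 0x09->0x23 len=8 : b1 ac 45 16 82 f9 6f b1
[3] 0x0f->0x15 len=6 : 6f b1 ac 45 b4 3f
[4] 0x23->0x14 len=3 : b1 ac 45
[5] 0x17->0x23 len=5 : ac 45 b4 3f 07
query mem[0x26]=0x3f, mem[0x23]=0xac, mem[0x07]=0xf9, mem[0x12]=0x45

MEM[0x26,0x23,0x07,0x12] = 3f ac f9 45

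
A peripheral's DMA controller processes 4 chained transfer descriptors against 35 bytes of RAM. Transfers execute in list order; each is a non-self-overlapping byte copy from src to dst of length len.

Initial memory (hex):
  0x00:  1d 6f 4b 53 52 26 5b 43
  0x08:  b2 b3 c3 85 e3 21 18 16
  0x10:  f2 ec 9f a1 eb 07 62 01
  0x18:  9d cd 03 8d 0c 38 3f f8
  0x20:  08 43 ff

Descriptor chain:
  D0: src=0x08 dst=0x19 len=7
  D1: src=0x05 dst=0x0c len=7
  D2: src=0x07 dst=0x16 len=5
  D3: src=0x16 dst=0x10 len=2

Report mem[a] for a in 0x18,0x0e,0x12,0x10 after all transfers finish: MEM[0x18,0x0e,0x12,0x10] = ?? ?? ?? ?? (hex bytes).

D0: mem[0x19..0x1f] <- [b2 b3 c3 85 e3 21 18]
D1: mem[0x0c..0x12] <- [26 5b 43 b2 b3 c3 85]
D2: mem[0x16..0x1a] <- [43 b2 b3 c3 85]
D3: mem[0x10..0x11] <- [43 b2]
query mem[0x18]=0xb3, mem[0x0e]=0x43, mem[0x12]=0x85, mem[0x10]=0x43

MEM[0x18,0x0e,0x12,0x10] = b3 43 85 43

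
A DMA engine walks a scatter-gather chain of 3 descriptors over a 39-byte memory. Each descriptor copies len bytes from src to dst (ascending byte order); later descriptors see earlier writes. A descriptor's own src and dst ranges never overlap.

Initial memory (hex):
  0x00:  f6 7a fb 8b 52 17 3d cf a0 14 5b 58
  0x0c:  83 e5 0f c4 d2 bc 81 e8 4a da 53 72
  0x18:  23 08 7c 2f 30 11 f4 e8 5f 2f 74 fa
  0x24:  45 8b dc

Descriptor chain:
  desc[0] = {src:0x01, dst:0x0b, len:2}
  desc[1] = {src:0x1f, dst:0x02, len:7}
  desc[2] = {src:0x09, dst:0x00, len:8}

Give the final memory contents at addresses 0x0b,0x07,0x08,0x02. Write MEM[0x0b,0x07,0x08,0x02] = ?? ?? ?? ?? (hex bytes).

#0 dst[0x0b+2] := {0x7a,0xfb}
#1 dst[0x02+7] := {0xe8,0x5f,0x2f,0x74,0xfa,0x45,0x8b}
#2 dst[0x00+8] := {0x14,0x5b,0x7a,0xfb,0xe5,0x0f,0xc4,0xd2}
query mem[0x0b]=0x7a, mem[0x07]=0xd2, mem[0x08]=0x8b, mem[0x02]=0x7a

MEM[0x0b,0x07,0x08,0x02] = 7a d2 8b 7a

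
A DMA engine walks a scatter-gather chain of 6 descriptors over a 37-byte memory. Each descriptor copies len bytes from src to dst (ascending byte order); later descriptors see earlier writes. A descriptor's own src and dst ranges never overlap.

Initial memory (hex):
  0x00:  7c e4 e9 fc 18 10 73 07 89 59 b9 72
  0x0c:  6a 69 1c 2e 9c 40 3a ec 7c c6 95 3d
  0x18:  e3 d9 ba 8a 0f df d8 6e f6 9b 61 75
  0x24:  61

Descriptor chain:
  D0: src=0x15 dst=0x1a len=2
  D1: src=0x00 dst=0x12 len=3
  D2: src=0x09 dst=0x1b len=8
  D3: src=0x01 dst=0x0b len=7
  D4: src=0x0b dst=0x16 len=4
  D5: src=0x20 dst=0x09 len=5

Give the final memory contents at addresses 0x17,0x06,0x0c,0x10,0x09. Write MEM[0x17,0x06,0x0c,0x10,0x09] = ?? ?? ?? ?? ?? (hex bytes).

D0: mem[0x1a..0x1b] <- [c6 95]
D1: mem[0x12..0x14] <- [7c e4 e9]
D2: mem[0x1b..0x22] <- [59 b9 72 6a 69 1c 2e 9c]
D3: mem[0x0b..0x11] <- [e4 e9 fc 18 10 73 07]
D4: mem[0x16..0x19] <- [e4 e9 fc 18]
D5: mem[0x09..0x0d] <- [1c 2e 9c 75 61]
query mem[0x17]=0xe9, mem[0x06]=0x73, mem[0x0c]=0x75, mem[0x10]=0x73, mem[0x09]=0x1c

MEM[0x17,0x06,0x0c,0x10,0x09] = e9 73 75 73 1c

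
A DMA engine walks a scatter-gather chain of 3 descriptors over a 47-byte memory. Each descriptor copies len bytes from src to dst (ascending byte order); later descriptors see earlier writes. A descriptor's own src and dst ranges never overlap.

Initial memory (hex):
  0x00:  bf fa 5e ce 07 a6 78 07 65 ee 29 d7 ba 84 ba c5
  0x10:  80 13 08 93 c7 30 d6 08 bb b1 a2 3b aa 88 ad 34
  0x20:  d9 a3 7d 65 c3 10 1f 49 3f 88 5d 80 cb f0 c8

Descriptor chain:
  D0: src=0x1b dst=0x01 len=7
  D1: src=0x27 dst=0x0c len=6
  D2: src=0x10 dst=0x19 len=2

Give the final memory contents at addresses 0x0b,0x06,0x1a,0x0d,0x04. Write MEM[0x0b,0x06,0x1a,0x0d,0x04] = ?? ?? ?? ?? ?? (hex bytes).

[0] 0x1b->0x01 len=7 : 3b aa 88 ad 34 d9 a3
[1] 0x27->0x0c len=6 : 49 3f 88 5d 80 cb
[2] 0x10->0x19 len=2 : 80 cb
query mem[0x0b]=0xd7, mem[0x06]=0xd9, mem[0x1a]=0xcb, mem[0x0d]=0x3f, mem[0x04]=0xad

MEM[0x0b,0x06,0x1a,0x0d,0x04] = d7 d9 cb 3f ad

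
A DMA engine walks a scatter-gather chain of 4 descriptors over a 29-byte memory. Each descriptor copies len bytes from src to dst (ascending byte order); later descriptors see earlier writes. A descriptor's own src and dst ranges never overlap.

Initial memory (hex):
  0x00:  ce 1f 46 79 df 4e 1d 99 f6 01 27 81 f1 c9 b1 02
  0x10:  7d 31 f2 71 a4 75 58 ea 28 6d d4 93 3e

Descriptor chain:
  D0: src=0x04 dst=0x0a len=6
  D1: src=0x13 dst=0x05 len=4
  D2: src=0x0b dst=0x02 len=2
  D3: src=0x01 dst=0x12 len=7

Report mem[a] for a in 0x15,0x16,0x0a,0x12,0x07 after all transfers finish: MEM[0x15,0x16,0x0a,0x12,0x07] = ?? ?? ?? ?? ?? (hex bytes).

[0] 0x04->0x0a len=6 : df 4e 1d 99 f6 01
[1] 0x13->0x05 len=4 : 71 a4 75 58
[2] 0x0b->0x02 len=2 : 4e 1d
[3] 0x01->0x12 len=7 : 1f 4e 1d df 71 a4 75
query mem[0x15]=0xdf, mem[0x16]=0x71, mem[0x0a]=0xdf, mem[0x12]=0x1f, mem[0x07]=0x75

MEM[0x15,0x16,0x0a,0x12,0x07] = df 71 df 1f 75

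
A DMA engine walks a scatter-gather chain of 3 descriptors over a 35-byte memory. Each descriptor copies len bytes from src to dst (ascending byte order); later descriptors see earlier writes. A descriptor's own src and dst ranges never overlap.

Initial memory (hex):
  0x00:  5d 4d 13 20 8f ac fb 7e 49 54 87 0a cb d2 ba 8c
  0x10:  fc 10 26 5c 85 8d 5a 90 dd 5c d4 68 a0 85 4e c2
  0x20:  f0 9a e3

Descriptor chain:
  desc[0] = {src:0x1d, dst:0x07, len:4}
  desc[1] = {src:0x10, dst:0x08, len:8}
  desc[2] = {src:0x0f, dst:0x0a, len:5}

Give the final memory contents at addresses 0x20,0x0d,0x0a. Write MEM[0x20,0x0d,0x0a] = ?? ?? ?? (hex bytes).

MEM[0x20,0x0d,0x0a] = f0 26 90

  after D0: wrote 4B at 0x07 = 854ec2f0
  after D1: wrote 8B at 0x08 = fc10265c858d5a90
  after D2: wrote 5B at 0x0a = 90fc10265c
query mem[0x20]=0xf0, mem[0x0d]=0x26, mem[0x0a]=0x90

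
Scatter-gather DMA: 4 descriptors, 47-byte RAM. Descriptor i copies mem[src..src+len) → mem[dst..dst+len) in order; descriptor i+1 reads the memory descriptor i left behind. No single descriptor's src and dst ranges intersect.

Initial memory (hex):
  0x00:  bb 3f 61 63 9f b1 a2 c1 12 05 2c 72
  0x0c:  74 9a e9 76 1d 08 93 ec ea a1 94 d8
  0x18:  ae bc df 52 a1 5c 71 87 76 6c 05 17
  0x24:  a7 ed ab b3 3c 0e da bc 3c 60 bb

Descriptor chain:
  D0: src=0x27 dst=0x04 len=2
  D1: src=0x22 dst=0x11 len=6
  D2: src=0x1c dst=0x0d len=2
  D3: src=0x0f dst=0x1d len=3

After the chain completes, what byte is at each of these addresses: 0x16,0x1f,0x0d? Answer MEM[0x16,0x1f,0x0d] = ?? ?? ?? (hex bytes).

MEM[0x16,0x1f,0x0d] = b3 05 a1

D0: mem[0x04..0x05] <- [b3 3c]
D1: mem[0x11..0x16] <- [05 17 a7 ed ab b3]
D2: mem[0x0d..0x0e] <- [a1 5c]
D3: mem[0x1d..0x1f] <- [76 1d 05]
query mem[0x16]=0xb3, mem[0x1f]=0x05, mem[0x0d]=0xa1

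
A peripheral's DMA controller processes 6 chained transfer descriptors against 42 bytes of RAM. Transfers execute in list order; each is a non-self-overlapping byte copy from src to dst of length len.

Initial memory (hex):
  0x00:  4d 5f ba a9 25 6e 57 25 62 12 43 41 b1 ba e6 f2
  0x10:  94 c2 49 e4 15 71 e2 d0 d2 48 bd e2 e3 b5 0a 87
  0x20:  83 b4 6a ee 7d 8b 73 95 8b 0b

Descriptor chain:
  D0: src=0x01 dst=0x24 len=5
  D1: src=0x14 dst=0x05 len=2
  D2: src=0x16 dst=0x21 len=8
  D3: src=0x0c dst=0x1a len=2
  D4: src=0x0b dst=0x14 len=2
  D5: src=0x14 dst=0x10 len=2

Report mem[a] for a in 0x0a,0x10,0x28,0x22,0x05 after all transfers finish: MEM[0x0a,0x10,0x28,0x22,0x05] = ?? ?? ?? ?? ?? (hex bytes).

  after D0: wrote 5B at 0x24 = 5fbaa9256e
  after D1: wrote 2B at 0x05 = 1571
  after D2: wrote 8B at 0x21 = e2d0d248bde2e3b5
  after D3: wrote 2B at 0x1a = b1ba
  after D4: wrote 2B at 0x14 = 41b1
  after D5: wrote 2B at 0x10 = 41b1
query mem[0x0a]=0x43, mem[0x10]=0x41, mem[0x28]=0xb5, mem[0x22]=0xd0, mem[0x05]=0x15

MEM[0x0a,0x10,0x28,0x22,0x05] = 43 41 b5 d0 15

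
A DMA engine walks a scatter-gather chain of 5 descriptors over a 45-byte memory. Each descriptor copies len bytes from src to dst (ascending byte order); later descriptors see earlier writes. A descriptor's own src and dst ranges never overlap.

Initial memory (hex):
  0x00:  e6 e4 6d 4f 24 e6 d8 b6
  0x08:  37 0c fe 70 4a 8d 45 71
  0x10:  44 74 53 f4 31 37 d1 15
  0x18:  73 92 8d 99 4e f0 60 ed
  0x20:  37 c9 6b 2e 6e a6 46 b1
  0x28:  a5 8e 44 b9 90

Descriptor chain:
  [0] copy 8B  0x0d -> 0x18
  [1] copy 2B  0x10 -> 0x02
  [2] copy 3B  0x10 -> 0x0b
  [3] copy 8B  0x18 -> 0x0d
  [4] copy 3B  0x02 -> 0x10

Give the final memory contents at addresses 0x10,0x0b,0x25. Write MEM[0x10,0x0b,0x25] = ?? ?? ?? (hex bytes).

MEM[0x10,0x0b,0x25] = 44 44 a6

#0 dst[0x18+8] := {0x8d,0x45,0x71,0x44,0x74,0x53,0xf4,0x31}
#1 dst[0x02+2] := {0x44,0x74}
#2 dst[0x0b+3] := {0x44,0x74,0x53}
#3 dst[0x0d+8] := {0x8d,0x45,0x71,0x44,0x74,0x53,0xf4,0x31}
#4 dst[0x10+3] := {0x44,0x74,0x24}
query mem[0x10]=0x44, mem[0x0b]=0x44, mem[0x25]=0xa6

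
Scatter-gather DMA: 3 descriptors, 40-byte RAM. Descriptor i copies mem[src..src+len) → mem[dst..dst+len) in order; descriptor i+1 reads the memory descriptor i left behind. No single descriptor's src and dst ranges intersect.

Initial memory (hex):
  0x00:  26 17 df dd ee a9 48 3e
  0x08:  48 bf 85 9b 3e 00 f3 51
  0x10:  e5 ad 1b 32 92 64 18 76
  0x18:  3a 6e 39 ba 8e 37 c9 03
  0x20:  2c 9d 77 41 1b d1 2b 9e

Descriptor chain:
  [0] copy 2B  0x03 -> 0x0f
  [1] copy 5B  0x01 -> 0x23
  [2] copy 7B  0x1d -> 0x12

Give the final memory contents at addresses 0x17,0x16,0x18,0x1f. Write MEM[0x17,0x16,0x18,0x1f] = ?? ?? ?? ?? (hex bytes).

MEM[0x17,0x16,0x18,0x1f] = 77 9d 17 03

[0] 0x03->0x0f len=2 : dd ee
[1] 0x01->0x23 len=5 : 17 df dd ee a9
[2] 0x1d->0x12 len=7 : 37 c9 03 2c 9d 77 17
query mem[0x17]=0x77, mem[0x16]=0x9d, mem[0x18]=0x17, mem[0x1f]=0x03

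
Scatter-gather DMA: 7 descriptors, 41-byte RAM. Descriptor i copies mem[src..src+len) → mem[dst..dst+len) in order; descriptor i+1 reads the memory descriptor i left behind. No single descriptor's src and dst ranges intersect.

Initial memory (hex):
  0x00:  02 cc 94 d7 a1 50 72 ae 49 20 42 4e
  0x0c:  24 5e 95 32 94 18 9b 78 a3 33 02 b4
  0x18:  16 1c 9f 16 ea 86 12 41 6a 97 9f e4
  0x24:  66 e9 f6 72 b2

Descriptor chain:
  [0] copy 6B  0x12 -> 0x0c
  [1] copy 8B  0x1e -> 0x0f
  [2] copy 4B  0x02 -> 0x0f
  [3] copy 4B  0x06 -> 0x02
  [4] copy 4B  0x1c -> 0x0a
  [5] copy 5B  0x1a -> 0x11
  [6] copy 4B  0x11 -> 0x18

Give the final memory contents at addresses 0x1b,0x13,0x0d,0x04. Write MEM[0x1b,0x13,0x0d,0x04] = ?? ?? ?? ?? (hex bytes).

#0 dst[0x0c+6] := {0x9b,0x78,0xa3,0x33,0x02,0xb4}
#1 dst[0x0f+8] := {0x12,0x41,0x6a,0x97,0x9f,0xe4,0x66,0xe9}
#2 dst[0x0f+4] := {0x94,0xd7,0xa1,0x50}
#3 dst[0x02+4] := {0x72,0xae,0x49,0x20}
#4 dst[0x0a+4] := {0xea,0x86,0x12,0x41}
#5 dst[0x11+5] := {0x9f,0x16,0xea,0x86,0x12}
#6 dst[0x18+4] := {0x9f,0x16,0xea,0x86}
query mem[0x1b]=0x86, mem[0x13]=0xea, mem[0x0d]=0x41, mem[0x04]=0x49

MEM[0x1b,0x13,0x0d,0x04] = 86 ea 41 49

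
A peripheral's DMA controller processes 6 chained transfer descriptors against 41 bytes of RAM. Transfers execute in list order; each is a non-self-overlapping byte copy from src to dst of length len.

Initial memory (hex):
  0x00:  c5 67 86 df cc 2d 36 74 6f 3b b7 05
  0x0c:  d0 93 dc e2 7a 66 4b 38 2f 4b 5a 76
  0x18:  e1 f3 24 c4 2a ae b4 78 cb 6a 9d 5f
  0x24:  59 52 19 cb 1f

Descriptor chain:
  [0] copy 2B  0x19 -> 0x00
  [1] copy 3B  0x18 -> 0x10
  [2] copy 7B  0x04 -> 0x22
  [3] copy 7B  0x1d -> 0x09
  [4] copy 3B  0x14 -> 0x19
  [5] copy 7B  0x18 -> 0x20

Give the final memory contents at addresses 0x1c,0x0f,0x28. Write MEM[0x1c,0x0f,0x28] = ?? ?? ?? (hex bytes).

MEM[0x1c,0x0f,0x28] = 2a 2d b7

D0: mem[0x00..0x01] <- [f3 24]
D1: mem[0x10..0x12] <- [e1 f3 24]
D2: mem[0x22..0x28] <- [cc 2d 36 74 6f 3b b7]
D3: mem[0x09..0x0f] <- [ae b4 78 cb 6a cc 2d]
D4: mem[0x19..0x1b] <- [2f 4b 5a]
D5: mem[0x20..0x26] <- [e1 2f 4b 5a 2a ae b4]
query mem[0x1c]=0x2a, mem[0x0f]=0x2d, mem[0x28]=0xb7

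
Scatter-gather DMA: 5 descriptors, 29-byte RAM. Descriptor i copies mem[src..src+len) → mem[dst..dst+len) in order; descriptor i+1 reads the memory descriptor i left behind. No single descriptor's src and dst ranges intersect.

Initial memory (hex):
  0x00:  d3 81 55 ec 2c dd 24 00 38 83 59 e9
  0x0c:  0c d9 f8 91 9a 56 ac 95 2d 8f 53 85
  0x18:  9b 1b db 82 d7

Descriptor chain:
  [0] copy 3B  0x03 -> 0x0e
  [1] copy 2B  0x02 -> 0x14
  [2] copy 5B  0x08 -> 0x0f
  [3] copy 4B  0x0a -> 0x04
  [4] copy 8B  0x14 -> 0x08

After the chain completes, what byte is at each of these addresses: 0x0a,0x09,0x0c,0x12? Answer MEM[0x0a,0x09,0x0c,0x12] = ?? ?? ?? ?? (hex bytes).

#0 dst[0x0e+3] := {0xec,0x2c,0xdd}
#1 dst[0x14+2] := {0x55,0xec}
#2 dst[0x0f+5] := {0x38,0x83,0x59,0xe9,0x0c}
#3 dst[0x04+4] := {0x59,0xe9,0x0c,0xd9}
#4 dst[0x08+8] := {0x55,0xec,0x53,0x85,0x9b,0x1b,0xdb,0x82}
query mem[0x0a]=0x53, mem[0x09]=0xec, mem[0x0c]=0x9b, mem[0x12]=0xe9

MEM[0x0a,0x09,0x0c,0x12] = 53 ec 9b e9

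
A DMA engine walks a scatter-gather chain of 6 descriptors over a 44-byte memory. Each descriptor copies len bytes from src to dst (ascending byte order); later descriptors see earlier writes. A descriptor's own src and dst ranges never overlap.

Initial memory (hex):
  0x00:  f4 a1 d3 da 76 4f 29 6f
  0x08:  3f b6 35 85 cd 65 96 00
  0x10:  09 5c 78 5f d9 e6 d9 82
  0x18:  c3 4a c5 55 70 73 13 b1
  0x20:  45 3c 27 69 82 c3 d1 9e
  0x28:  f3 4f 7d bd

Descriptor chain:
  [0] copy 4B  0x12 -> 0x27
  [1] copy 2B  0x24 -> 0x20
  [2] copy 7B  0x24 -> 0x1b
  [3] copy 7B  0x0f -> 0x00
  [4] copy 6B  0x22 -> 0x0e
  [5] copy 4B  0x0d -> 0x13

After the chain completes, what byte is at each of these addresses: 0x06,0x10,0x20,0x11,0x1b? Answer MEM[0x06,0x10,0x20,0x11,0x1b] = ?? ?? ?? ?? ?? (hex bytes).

MEM[0x06,0x10,0x20,0x11,0x1b] = e6 82 d9 c3 82

D0: mem[0x27..0x2a] <- [78 5f d9 e6]
D1: mem[0x20..0x21] <- [82 c3]
D2: mem[0x1b..0x21] <- [82 c3 d1 78 5f d9 e6]
D3: mem[0x00..0x06] <- [00 09 5c 78 5f d9 e6]
D4: mem[0x0e..0x13] <- [27 69 82 c3 d1 78]
D5: mem[0x13..0x16] <- [65 27 69 82]
query mem[0x06]=0xe6, mem[0x10]=0x82, mem[0x20]=0xd9, mem[0x11]=0xc3, mem[0x1b]=0x82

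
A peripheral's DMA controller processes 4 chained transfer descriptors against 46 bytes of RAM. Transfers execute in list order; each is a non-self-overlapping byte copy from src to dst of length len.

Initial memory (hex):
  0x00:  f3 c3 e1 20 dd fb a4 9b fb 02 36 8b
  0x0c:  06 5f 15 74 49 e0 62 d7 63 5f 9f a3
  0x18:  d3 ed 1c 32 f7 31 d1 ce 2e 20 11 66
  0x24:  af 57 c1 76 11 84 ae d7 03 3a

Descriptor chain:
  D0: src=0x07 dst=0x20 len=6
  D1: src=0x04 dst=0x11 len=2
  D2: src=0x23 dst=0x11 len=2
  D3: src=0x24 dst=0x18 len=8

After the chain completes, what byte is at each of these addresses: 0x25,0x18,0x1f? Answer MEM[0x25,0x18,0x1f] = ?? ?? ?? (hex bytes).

D0: mem[0x20..0x25] <- [9b fb 02 36 8b 06]
D1: mem[0x11..0x12] <- [dd fb]
D2: mem[0x11..0x12] <- [36 8b]
D3: mem[0x18..0x1f] <- [8b 06 c1 76 11 84 ae d7]
query mem[0x25]=0x06, mem[0x18]=0x8b, mem[0x1f]=0xd7

MEM[0x25,0x18,0x1f] = 06 8b d7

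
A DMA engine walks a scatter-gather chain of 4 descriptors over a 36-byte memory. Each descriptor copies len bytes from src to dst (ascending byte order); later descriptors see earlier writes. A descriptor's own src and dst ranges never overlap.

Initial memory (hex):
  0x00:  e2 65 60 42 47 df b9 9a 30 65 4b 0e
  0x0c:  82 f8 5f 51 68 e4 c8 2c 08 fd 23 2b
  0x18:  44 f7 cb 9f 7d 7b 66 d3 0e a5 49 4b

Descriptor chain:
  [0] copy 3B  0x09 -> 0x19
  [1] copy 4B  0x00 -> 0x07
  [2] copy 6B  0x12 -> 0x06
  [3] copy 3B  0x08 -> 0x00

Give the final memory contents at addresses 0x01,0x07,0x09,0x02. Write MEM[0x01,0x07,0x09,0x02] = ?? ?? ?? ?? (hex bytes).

D0: mem[0x19..0x1b] <- [65 4b 0e]
D1: mem[0x07..0x0a] <- [e2 65 60 42]
D2: mem[0x06..0x0b] <- [c8 2c 08 fd 23 2b]
D3: mem[0x00..0x02] <- [08 fd 23]
query mem[0x01]=0xfd, mem[0x07]=0x2c, mem[0x09]=0xfd, mem[0x02]=0x23

MEM[0x01,0x07,0x09,0x02] = fd 2c fd 23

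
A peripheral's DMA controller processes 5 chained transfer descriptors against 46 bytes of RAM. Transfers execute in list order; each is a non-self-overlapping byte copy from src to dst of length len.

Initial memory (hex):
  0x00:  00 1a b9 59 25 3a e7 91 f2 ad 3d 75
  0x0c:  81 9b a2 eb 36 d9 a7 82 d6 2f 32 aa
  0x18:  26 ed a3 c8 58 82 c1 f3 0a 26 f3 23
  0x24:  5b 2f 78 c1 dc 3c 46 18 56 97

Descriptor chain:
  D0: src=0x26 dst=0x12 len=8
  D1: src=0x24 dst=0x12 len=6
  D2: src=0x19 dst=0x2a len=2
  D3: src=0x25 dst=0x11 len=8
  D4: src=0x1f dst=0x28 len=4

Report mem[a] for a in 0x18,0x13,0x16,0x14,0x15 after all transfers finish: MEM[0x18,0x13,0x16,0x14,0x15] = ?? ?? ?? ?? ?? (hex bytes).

MEM[0x18,0x13,0x16,0x14,0x15] = 56 c1 97 dc 3c

#0 dst[0x12+8] := {0x78,0xc1,0xdc,0x3c,0x46,0x18,0x56,0x97}
#1 dst[0x12+6] := {0x5b,0x2f,0x78,0xc1,0xdc,0x3c}
#2 dst[0x2a+2] := {0x97,0xa3}
#3 dst[0x11+8] := {0x2f,0x78,0xc1,0xdc,0x3c,0x97,0xa3,0x56}
#4 dst[0x28+4] := {0xf3,0x0a,0x26,0xf3}
query mem[0x18]=0x56, mem[0x13]=0xc1, mem[0x16]=0x97, mem[0x14]=0xdc, mem[0x15]=0x3c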